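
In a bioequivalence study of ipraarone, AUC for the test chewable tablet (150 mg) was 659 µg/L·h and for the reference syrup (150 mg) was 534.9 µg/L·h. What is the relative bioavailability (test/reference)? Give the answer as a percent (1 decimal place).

F_rel = (AUC_test/D_test) / (AUC_ref/D_ref)
      = (659/150) / (534.9/150)
      = 4.39333 / 3.566 = 1.2320 = 123.20%

F_rel = 123.2%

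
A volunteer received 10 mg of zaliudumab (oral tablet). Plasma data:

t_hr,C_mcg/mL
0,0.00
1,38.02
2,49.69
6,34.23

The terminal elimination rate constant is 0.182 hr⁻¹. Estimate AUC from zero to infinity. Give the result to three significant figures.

AUC = 419 mcg/mL·hr

Trapezoidal AUC_0→6:
  [0→1]: (0.00+38.02)/2 × 1 = 19.01
  [1→2]: (38.02+49.69)/2 × 1 = 43.855
  [2→6]: (49.69+34.23)/2 × 4 = 167.84
  Sum = 230.705 mcg/mL·hr
Extrapolated tail: C_last / k_e = 34.23 / 0.182 = 188.077
AUC_0→∞ = 230.705 + 188.077 = 418.782 mcg/mL·hr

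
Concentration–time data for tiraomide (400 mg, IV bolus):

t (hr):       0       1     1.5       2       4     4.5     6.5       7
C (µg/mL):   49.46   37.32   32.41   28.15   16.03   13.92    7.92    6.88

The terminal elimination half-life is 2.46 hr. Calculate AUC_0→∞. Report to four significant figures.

AUC = 177.6 µg/mL·hr

Trapezoidal AUC_0→7:
  [0→1]: (49.46+37.32)/2 × 1 = 43.39
  [1→1.5]: (37.32+32.41)/2 × 0.5 = 17.4325
  [1.5→2]: (32.41+28.15)/2 × 0.5 = 15.14
  [2→4]: (28.15+16.03)/2 × 2 = 44.18
  [4→4.5]: (16.03+13.92)/2 × 0.5 = 7.4875
  [4.5→6.5]: (13.92+7.92)/2 × 2 = 21.84
  [6.5→7]: (7.92+6.88)/2 × 0.5 = 3.7
  Sum = 153.17 µg/mL·hr
k_e = ln2 / t½ = 0.693147 / 2.46 = 0.2818 hr^-1
Extrapolated tail: C_last / k_e = 6.88 / 0.2818 = 24.414
AUC_0→∞ = 153.17 + 24.414 = 177.584 µg/mL·hr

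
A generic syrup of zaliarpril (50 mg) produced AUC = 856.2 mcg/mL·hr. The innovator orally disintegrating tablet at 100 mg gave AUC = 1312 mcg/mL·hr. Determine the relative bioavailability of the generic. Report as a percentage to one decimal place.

F_rel = (AUC_test/D_test) / (AUC_ref/D_ref)
      = (856.2/50) / (1312/100)
      = 17.124 / 13.12 = 1.3052 = 130.52%

F_rel = 130.5%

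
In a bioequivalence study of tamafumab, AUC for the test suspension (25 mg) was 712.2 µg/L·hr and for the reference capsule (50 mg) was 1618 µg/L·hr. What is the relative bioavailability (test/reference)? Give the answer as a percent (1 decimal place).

F_rel = (AUC_test/D_test) / (AUC_ref/D_ref)
      = (712.2/25) / (1618/50)
      = 28.488 / 32.36 = 0.8803 = 88.03%

F_rel = 88.0%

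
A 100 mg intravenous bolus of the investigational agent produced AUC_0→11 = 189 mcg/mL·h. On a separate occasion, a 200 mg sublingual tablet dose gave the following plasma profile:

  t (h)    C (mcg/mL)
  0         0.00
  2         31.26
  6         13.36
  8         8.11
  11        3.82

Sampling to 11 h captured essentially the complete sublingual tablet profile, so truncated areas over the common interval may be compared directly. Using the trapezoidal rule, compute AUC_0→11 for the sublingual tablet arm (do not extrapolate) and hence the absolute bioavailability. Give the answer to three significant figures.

Trapezoidal AUC_0→11 (sublingual tablet):
  [0→2]: (0.00+31.26)/2 × 2 = 31.26
  [2→6]: (31.26+13.36)/2 × 4 = 89.24
  [6→8]: (13.36+8.11)/2 × 2 = 21.47
  [8→11]: (8.11+3.82)/2 × 3 = 17.895
  Sum = 159.865 mcg/mL·h
F = (AUC_ev/D_ev)/(AUC_iv/D_iv) = (159.865/200)/(189/100) = 0.799325/1.89 = 0.4229

F = 0.423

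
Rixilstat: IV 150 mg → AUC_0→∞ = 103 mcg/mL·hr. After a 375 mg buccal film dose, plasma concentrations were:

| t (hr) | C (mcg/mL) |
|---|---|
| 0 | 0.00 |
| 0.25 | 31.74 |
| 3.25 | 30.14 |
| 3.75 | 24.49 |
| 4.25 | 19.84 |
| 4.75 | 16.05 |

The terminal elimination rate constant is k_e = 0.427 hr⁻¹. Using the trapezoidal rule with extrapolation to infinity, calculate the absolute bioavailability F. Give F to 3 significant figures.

Trapezoidal AUC_0→4.75 (buccal film):
  [0→0.25]: (0.00+31.74)/2 × 0.25 = 3.9675
  [0.25→3.25]: (31.74+30.14)/2 × 3 = 92.82
  [3.25→3.75]: (30.14+24.49)/2 × 0.5 = 13.6575
  [3.75→4.25]: (24.49+19.84)/2 × 0.5 = 11.0825
  [4.25→4.75]: (19.84+16.05)/2 × 0.5 = 8.9725
  Sum = 130.5 mcg/mL·hr
Tail: C_last/k_e = 16.05/0.427 = 37.588
AUC_0→∞ (buccal film) = 130.5 + 37.588 = 168.088 mcg/mL·hr
F = (AUC_ev/D_ev)/(AUC_iv/D_iv) = (168.088/375)/(103/150) = 0.448235/0.686667 = 0.6528

F = 0.653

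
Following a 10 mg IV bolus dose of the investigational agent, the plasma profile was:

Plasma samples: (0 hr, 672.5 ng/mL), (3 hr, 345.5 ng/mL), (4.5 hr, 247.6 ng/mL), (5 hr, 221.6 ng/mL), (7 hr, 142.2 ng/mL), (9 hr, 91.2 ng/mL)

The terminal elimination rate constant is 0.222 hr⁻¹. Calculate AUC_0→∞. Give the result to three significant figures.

AUC = 3100 ng/mL·hr

Trapezoidal AUC_0→9:
  [0→3]: (672.5+345.5)/2 × 3 = 1527.0
  [3→4.5]: (345.5+247.6)/2 × 1.5 = 444.825
  [4.5→5]: (247.6+221.6)/2 × 0.5 = 117.3
  [5→7]: (221.6+142.2)/2 × 2 = 363.8
  [7→9]: (142.2+91.2)/2 × 2 = 233.4
  Sum = 2686.325 ng/mL·hr
Extrapolated tail: C_last / k_e = 91.2 / 0.222 = 410.811
AUC_0→∞ = 2686.325 + 410.811 = 3097.136 ng/mL·hr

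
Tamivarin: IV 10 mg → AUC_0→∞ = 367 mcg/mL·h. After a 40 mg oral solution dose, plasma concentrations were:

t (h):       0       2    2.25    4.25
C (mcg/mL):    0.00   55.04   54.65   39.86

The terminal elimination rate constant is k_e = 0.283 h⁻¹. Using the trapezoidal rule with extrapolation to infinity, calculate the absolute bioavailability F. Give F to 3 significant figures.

F = 0.207

Trapezoidal AUC_0→4.25 (oral solution):
  [0→2]: (0.00+55.04)/2 × 2 = 55.04
  [2→2.25]: (55.04+54.65)/2 × 0.25 = 13.71125
  [2.25→4.25]: (54.65+39.86)/2 × 2 = 94.51
  Sum = 163.26125 mcg/mL·h
Tail: C_last/k_e = 39.86/0.283 = 140.848
AUC_0→∞ (oral solution) = 163.26125 + 140.848 = 304.10925 mcg/mL·h
F = (AUC_ev/D_ev)/(AUC_iv/D_iv) = (304.10925/40)/(367/10) = 7.60273/36.7 = 0.2072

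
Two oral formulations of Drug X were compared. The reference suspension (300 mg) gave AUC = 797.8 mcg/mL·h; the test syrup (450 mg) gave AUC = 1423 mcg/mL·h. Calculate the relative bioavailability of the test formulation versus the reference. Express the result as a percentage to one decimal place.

F_rel = (AUC_test/D_test) / (AUC_ref/D_ref)
      = (1423/450) / (797.8/300)
      = 3.16222 / 2.65933 = 1.1891 = 118.91%

F_rel = 118.9%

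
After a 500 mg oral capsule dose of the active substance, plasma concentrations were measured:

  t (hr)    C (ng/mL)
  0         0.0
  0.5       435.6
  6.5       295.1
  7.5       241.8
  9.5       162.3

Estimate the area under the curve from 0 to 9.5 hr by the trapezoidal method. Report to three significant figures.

Trapezoidal AUC_0→9.5:
  [0→0.5]: (0.0+435.6)/2 × 0.5 = 108.9
  [0.5→6.5]: (435.6+295.1)/2 × 6 = 2192.1
  [6.5→7.5]: (295.1+241.8)/2 × 1 = 268.45
  [7.5→9.5]: (241.8+162.3)/2 × 2 = 404.1
  Sum = 2973.55 ng/mL·hr

AUC = 2970 ng/mL·hr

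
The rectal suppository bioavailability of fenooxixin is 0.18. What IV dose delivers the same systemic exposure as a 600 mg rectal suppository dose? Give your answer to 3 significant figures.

Systemic exposure from an extravascular dose = F × D_ev, so the equivalent IV dose is F × D_ev.
D_iv = F × D_ev = 0.18 × 600 = 108 mg

D_iv = 108 mg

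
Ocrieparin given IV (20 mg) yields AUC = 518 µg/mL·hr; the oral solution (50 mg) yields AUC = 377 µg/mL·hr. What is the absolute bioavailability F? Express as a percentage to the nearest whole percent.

F = (AUC_ev / D_ev) / (AUC_iv / D_iv)
  = (377/50) / (518/20)
  = 7.54 / 25.9 = 0.2911
  = 29.11%

F = 29%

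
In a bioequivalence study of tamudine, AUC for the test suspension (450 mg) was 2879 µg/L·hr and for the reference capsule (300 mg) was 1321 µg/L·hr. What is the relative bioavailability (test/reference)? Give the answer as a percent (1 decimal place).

F_rel = (AUC_test/D_test) / (AUC_ref/D_ref)
      = (2879/450) / (1321/300)
      = 6.39778 / 4.40333 = 1.4529 = 145.29%

F_rel = 145.3%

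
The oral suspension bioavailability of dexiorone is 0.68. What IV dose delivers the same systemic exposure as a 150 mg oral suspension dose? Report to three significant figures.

Systemic exposure from an extravascular dose = F × D_ev, so the equivalent IV dose is F × D_ev.
D_iv = F × D_ev = 0.68 × 150 = 102 mg

D_iv = 102 mg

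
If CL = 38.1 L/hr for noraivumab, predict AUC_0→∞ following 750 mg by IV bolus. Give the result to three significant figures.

AUC_0→∞ = Dose_iv / CL
        = 750 / 38.1 = 19.685 mg/L·hr

AUC = 19.7 mg/L·hr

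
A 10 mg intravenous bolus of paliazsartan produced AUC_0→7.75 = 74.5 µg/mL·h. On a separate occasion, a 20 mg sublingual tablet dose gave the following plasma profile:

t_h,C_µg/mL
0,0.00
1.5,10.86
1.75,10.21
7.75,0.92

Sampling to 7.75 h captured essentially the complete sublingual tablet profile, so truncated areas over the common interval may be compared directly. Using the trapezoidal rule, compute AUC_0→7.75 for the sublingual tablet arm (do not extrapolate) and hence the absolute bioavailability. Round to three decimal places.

Trapezoidal AUC_0→7.75 (sublingual tablet):
  [0→1.5]: (0.00+10.86)/2 × 1.5 = 8.145
  [1.5→1.75]: (10.86+10.21)/2 × 0.25 = 2.63375
  [1.75→7.75]: (10.21+0.92)/2 × 6 = 33.39
  Sum = 44.16875 µg/mL·h
F = (AUC_ev/D_ev)/(AUC_iv/D_iv) = (44.16875/20)/(74.5/10) = 2.2084375/7.45 = 0.2964

F = 0.296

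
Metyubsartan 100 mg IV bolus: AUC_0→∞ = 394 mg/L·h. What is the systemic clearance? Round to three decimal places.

CL = 0.254 L/h

CL = Dose_iv / AUC_0→∞
   = 100 / 394 = 0.253807 L/h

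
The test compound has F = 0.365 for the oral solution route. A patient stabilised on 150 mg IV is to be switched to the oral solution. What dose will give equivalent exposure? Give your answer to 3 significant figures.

D_oral = 411 mg

For equal systemic exposure: F × D_ev = D_iv
D_ev = D_iv / F = 150 / 0.365 = 410.959 mg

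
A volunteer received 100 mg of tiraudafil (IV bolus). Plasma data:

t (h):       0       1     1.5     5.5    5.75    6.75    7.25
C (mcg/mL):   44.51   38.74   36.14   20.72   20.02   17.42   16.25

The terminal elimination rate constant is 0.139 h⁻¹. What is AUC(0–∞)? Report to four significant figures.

AUC = 323.2 mcg/mL·h

Trapezoidal AUC_0→7.25:
  [0→1]: (44.51+38.74)/2 × 1 = 41.625
  [1→1.5]: (38.74+36.14)/2 × 0.5 = 18.72
  [1.5→5.5]: (36.14+20.72)/2 × 4 = 113.72
  [5.5→5.75]: (20.72+20.02)/2 × 0.25 = 5.0925
  [5.75→6.75]: (20.02+17.42)/2 × 1 = 18.72
  [6.75→7.25]: (17.42+16.25)/2 × 0.5 = 8.4175
  Sum = 206.295 mcg/mL·h
Extrapolated tail: C_last / k_e = 16.25 / 0.139 = 116.906
AUC_0→∞ = 206.295 + 116.906 = 323.201 mcg/mL·h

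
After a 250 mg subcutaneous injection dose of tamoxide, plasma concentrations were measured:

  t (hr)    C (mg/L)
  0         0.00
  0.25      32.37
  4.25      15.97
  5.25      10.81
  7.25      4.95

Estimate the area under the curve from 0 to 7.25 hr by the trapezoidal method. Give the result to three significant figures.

AUC = 130 mg/L·hr

Trapezoidal AUC_0→7.25:
  [0→0.25]: (0.00+32.37)/2 × 0.25 = 4.04625
  [0.25→4.25]: (32.37+15.97)/2 × 4 = 96.68
  [4.25→5.25]: (15.97+10.81)/2 × 1 = 13.39
  [5.25→7.25]: (10.81+4.95)/2 × 2 = 15.76
  Sum = 129.87625 mg/L·hr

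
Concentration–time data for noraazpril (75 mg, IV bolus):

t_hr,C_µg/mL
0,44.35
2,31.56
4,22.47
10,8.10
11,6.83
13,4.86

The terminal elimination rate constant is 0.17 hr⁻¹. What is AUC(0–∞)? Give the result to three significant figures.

Trapezoidal AUC_0→13:
  [0→2]: (44.35+31.56)/2 × 2 = 75.91
  [2→4]: (31.56+22.47)/2 × 2 = 54.03
  [4→10]: (22.47+8.10)/2 × 6 = 91.71
  [10→11]: (8.10+6.83)/2 × 1 = 7.465
  [11→13]: (6.83+4.86)/2 × 2 = 11.69
  Sum = 240.805 µg/mL·hr
Extrapolated tail: C_last / k_e = 4.86 / 0.17 = 28.588
AUC_0→∞ = 240.805 + 28.588 = 269.393 µg/mL·hr

AUC = 269 µg/mL·hr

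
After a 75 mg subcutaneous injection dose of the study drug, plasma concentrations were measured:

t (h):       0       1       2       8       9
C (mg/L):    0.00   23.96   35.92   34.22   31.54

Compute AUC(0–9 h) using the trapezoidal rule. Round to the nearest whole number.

AUC = 285 mg/L·h

Trapezoidal AUC_0→9:
  [0→1]: (0.00+23.96)/2 × 1 = 11.98
  [1→2]: (23.96+35.92)/2 × 1 = 29.94
  [2→8]: (35.92+34.22)/2 × 6 = 210.42
  [8→9]: (34.22+31.54)/2 × 1 = 32.88
  Sum = 285.22 mg/L·h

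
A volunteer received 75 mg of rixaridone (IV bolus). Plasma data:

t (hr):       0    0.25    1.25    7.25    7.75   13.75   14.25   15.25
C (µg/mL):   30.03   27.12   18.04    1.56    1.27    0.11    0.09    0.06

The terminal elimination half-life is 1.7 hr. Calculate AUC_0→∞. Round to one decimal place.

AUC = 93.6 µg/mL·hr

Trapezoidal AUC_0→15.25:
  [0→0.25]: (30.03+27.12)/2 × 0.25 = 7.14375
  [0.25→1.25]: (27.12+18.04)/2 × 1 = 22.58
  [1.25→7.25]: (18.04+1.56)/2 × 6 = 58.8
  [7.25→7.75]: (1.56+1.27)/2 × 0.5 = 0.7075
  [7.75→13.75]: (1.27+0.11)/2 × 6 = 4.14
  [13.75→14.25]: (0.11+0.09)/2 × 0.5 = 0.05
  [14.25→15.25]: (0.09+0.06)/2 × 1 = 0.075
  Sum = 93.49625 µg/mL·hr
k_e = ln2 / t½ = 0.693147 / 1.7 = 0.4077 hr^-1
Extrapolated tail: C_last / k_e = 0.06 / 0.4077 = 0.147
AUC_0→∞ = 93.49625 + 0.147 = 93.64325 µg/mL·hr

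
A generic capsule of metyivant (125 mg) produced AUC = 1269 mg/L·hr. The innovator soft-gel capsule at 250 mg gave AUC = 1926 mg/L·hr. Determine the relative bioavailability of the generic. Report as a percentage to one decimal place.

F_rel = (AUC_test/D_test) / (AUC_ref/D_ref)
      = (1269/125) / (1926/250)
      = 10.152 / 7.704 = 1.3178 = 131.78%

F_rel = 131.8%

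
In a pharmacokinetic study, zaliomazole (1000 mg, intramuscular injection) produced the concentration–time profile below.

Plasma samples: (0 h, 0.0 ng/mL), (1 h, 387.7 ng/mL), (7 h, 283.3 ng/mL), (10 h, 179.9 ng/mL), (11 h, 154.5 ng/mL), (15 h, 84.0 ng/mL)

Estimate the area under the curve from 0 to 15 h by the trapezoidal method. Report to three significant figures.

AUC = 3550 ng/mL·h

Trapezoidal AUC_0→15:
  [0→1]: (0.0+387.7)/2 × 1 = 193.85
  [1→7]: (387.7+283.3)/2 × 6 = 2013.0
  [7→10]: (283.3+179.9)/2 × 3 = 694.8
  [10→11]: (179.9+154.5)/2 × 1 = 167.2
  [11→15]: (154.5+84.0)/2 × 4 = 477.0
  Sum = 3545.85 ng/mL·h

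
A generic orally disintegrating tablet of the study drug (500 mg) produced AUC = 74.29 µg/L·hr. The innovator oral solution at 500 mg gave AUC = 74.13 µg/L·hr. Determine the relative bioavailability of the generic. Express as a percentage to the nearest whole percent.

F_rel = (AUC_test/D_test) / (AUC_ref/D_ref)
      = (74.29/500) / (74.13/500)
      = 0.14858 / 0.14826 = 1.0022 = 100.22%

F_rel = 100%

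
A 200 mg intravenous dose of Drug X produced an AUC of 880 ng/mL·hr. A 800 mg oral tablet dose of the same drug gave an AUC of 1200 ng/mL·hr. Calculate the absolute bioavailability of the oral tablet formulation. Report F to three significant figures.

F = (AUC_ev / D_ev) / (AUC_iv / D_iv)
  = (1200/800) / (880/200)
  = 1.5 / 4.4 = 0.3409

F = 0.341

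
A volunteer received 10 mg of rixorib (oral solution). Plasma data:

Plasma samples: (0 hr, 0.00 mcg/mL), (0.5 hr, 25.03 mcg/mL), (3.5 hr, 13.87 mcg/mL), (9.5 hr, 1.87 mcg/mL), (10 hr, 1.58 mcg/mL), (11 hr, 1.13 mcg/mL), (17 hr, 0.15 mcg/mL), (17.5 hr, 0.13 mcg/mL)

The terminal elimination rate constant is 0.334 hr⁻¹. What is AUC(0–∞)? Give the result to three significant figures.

Trapezoidal AUC_0→17.5:
  [0→0.5]: (0.00+25.03)/2 × 0.5 = 6.2575
  [0.5→3.5]: (25.03+13.87)/2 × 3 = 58.35
  [3.5→9.5]: (13.87+1.87)/2 × 6 = 47.22
  [9.5→10]: (1.87+1.58)/2 × 0.5 = 0.8625
  [10→11]: (1.58+1.13)/2 × 1 = 1.355
  [11→17]: (1.13+0.15)/2 × 6 = 3.84
  [17→17.5]: (0.15+0.13)/2 × 0.5 = 0.07
  Sum = 117.955 mcg/mL·hr
Extrapolated tail: C_last / k_e = 0.13 / 0.334 = 0.389
AUC_0→∞ = 117.955 + 0.389 = 118.344 mcg/mL·hr

AUC = 118 mcg/mL·hr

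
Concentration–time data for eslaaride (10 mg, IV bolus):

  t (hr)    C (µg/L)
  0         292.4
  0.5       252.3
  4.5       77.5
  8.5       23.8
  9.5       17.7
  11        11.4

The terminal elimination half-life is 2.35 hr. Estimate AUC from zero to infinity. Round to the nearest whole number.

Trapezoidal AUC_0→11:
  [0→0.5]: (292.4+252.3)/2 × 0.5 = 136.175
  [0.5→4.5]: (252.3+77.5)/2 × 4 = 659.6
  [4.5→8.5]: (77.5+23.8)/2 × 4 = 202.6
  [8.5→9.5]: (23.8+17.7)/2 × 1 = 20.75
  [9.5→11]: (17.7+11.4)/2 × 1.5 = 21.825
  Sum = 1040.95 µg/L·hr
k_e = ln2 / t½ = 0.693147 / 2.35 = 0.2950 hr^-1
Extrapolated tail: C_last / k_e = 11.4 / 0.295 = 38.644
AUC_0→∞ = 1040.95 + 38.644 = 1079.594 µg/L·hr

AUC = 1080 µg/L·hr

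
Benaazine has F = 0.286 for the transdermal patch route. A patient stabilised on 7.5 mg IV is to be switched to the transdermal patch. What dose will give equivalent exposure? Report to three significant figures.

D_transdermal = 26.2 mg

For equal systemic exposure: F × D_ev = D_iv
D_ev = D_iv / F = 7.5 / 0.286 = 26.2238 mg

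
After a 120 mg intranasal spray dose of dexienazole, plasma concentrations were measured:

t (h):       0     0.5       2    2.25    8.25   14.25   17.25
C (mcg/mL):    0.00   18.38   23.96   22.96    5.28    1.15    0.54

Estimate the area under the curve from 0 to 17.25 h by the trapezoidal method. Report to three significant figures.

Trapezoidal AUC_0→17.25:
  [0→0.5]: (0.00+18.38)/2 × 0.5 = 4.595
  [0.5→2]: (18.38+23.96)/2 × 1.5 = 31.755
  [2→2.25]: (23.96+22.96)/2 × 0.25 = 5.865
  [2.25→8.25]: (22.96+5.28)/2 × 6 = 84.72
  [8.25→14.25]: (5.28+1.15)/2 × 6 = 19.29
  [14.25→17.25]: (1.15+0.54)/2 × 3 = 2.535
  Sum = 148.76 mcg/mL·h

AUC = 149 mcg/mL·h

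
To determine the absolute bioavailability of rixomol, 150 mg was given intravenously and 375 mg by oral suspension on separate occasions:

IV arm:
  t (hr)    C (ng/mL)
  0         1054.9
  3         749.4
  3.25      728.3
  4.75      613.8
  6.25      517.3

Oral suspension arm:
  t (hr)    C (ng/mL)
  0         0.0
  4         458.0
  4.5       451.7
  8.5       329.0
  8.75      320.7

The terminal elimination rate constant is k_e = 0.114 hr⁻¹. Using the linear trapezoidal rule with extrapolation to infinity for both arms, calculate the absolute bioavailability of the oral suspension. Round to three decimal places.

F = 0.241

Trapezoidal AUC_0→6.25 (IV):
  [0→3]: (1054.9+749.4)/2 × 3 = 2706.45
  [3→3.25]: (749.4+728.3)/2 × 0.25 = 184.7125
  [3.25→4.75]: (728.3+613.8)/2 × 1.5 = 1006.575
  [4.75→6.25]: (613.8+517.3)/2 × 1.5 = 848.325
  Sum = 4746.0625 ng/mL·hr
IV tail: 517.3/0.114 = 4537.719; AUC_iv,0→∞ = 4746.0625 + 4537.719 = 9283.7815 ng/mL·hr
Trapezoidal AUC_0→8.75 (oral suspension):
  [0→4]: (0.0+458.0)/2 × 4 = 916.0
  [4→4.5]: (458.0+451.7)/2 × 0.5 = 227.425
  [4.5→8.5]: (451.7+329.0)/2 × 4 = 1561.4
  [8.5→8.75]: (329.0+320.7)/2 × 0.25 = 81.2125
  Sum = 2786.0375 ng/mL·hr
oral suspension tail: 320.7/0.114 = 2813.158; AUC_ev,0→∞ = 2786.0375 + 2813.158 = 5599.1955 ng/mL·hr
F = (AUC_ev/D_ev)/(AUC_iv/D_iv) = (5599.1955/375)/(9283.7815/150) = 14.931188/61.8919 = 0.2412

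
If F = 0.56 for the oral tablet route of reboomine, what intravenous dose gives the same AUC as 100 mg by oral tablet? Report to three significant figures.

Systemic exposure from an extravascular dose = F × D_ev, so the equivalent IV dose is F × D_ev.
D_iv = F × D_ev = 0.56 × 100 = 56 mg

D_iv = 56.0 mg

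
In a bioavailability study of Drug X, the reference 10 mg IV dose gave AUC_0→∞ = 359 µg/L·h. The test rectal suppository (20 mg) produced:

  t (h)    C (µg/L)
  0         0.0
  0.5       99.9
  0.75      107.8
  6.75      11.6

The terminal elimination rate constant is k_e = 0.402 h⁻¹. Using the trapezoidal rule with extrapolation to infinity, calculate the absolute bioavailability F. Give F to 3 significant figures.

Trapezoidal AUC_0→6.75 (rectal suppository):
  [0→0.5]: (0.0+99.9)/2 × 0.5 = 24.975
  [0.5→0.75]: (99.9+107.8)/2 × 0.25 = 25.9625
  [0.75→6.75]: (107.8+11.6)/2 × 6 = 358.2
  Sum = 409.1375 µg/L·h
Tail: C_last/k_e = 11.6/0.402 = 28.856
AUC_0→∞ (rectal suppository) = 409.1375 + 28.856 = 437.9935 µg/L·h
F = (AUC_ev/D_ev)/(AUC_iv/D_iv) = (437.9935/20)/(359/10) = 21.899675/35.9 = 0.6100

F = 0.610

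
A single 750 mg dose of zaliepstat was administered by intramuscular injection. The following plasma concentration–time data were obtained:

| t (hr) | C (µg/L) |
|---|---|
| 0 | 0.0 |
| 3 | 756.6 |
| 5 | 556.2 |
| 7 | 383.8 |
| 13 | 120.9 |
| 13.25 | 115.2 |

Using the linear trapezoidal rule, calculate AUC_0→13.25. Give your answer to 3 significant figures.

Trapezoidal AUC_0→13.25:
  [0→3]: (0.0+756.6)/2 × 3 = 1134.9
  [3→5]: (756.6+556.2)/2 × 2 = 1312.8
  [5→7]: (556.2+383.8)/2 × 2 = 940.0
  [7→13]: (383.8+120.9)/2 × 6 = 1514.1
  [13→13.25]: (120.9+115.2)/2 × 0.25 = 29.5125
  Sum = 4931.3125 µg/L·hr

AUC = 4930 µg/L·hr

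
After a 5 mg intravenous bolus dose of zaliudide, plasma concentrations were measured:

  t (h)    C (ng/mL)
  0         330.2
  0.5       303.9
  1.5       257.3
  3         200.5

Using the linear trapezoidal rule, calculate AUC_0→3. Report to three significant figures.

AUC = 782 ng/mL·h

Trapezoidal AUC_0→3:
  [0→0.5]: (330.2+303.9)/2 × 0.5 = 158.525
  [0.5→1.5]: (303.9+257.3)/2 × 1 = 280.6
  [1.5→3]: (257.3+200.5)/2 × 1.5 = 343.35
  Sum = 782.475 ng/mL·h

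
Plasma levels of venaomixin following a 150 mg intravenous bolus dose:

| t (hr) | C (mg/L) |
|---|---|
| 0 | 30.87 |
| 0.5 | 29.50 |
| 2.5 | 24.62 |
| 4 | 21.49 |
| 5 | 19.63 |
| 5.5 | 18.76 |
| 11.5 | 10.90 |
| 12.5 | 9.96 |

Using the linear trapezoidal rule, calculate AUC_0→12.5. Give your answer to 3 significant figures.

Trapezoidal AUC_0→12.5:
  [0→0.5]: (30.87+29.50)/2 × 0.5 = 15.0925
  [0.5→2.5]: (29.50+24.62)/2 × 2 = 54.12
  [2.5→4]: (24.62+21.49)/2 × 1.5 = 34.5825
  [4→5]: (21.49+19.63)/2 × 1 = 20.56
  [5→5.5]: (19.63+18.76)/2 × 0.5 = 9.5975
  [5.5→11.5]: (18.76+10.90)/2 × 6 = 88.98
  [11.5→12.5]: (10.90+9.96)/2 × 1 = 10.43
  Sum = 233.3625 mg/L·hr

AUC = 233 mg/L·hr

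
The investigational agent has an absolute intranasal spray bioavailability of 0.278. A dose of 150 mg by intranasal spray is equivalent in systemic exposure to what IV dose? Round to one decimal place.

Systemic exposure from an extravascular dose = F × D_ev, so the equivalent IV dose is F × D_ev.
D_iv = F × D_ev = 0.278 × 150 = 41.7 mg

D_iv = 41.7 mg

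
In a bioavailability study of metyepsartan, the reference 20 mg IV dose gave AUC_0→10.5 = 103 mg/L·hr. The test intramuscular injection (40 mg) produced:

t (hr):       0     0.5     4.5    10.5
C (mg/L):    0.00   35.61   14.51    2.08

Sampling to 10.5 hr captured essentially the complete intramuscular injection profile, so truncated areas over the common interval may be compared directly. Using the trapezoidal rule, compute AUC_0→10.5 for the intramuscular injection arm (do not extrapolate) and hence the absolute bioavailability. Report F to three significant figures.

Trapezoidal AUC_0→10.5 (intramuscular injection):
  [0→0.5]: (0.00+35.61)/2 × 0.5 = 8.9025
  [0.5→4.5]: (35.61+14.51)/2 × 4 = 100.24
  [4.5→10.5]: (14.51+2.08)/2 × 6 = 49.77
  Sum = 158.9125 mg/L·hr
F = (AUC_ev/D_ev)/(AUC_iv/D_iv) = (158.9125/40)/(103/20) = 3.9728125/5.15 = 0.7714

F = 0.771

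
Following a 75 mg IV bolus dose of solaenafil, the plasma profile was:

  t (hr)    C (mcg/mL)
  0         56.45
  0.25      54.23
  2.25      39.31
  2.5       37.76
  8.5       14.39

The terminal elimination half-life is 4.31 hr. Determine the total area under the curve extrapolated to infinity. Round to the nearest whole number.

AUC = 363 mcg/mL·hr

Trapezoidal AUC_0→8.5:
  [0→0.25]: (56.45+54.23)/2 × 0.25 = 13.835
  [0.25→2.25]: (54.23+39.31)/2 × 2 = 93.54
  [2.25→2.5]: (39.31+37.76)/2 × 0.25 = 9.63375
  [2.5→8.5]: (37.76+14.39)/2 × 6 = 156.45
  Sum = 273.45875 mcg/mL·hr
k_e = ln2 / t½ = 0.693147 / 4.31 = 0.1608 hr^-1
Extrapolated tail: C_last / k_e = 14.39 / 0.1608 = 89.490
AUC_0→∞ = 273.45875 + 89.490 = 362.94875 mcg/mL·hr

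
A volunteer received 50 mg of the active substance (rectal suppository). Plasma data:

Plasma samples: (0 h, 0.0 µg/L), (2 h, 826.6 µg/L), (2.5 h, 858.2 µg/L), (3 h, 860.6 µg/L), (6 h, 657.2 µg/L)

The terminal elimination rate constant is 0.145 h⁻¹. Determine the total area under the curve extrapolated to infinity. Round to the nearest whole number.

AUC = 8487 µg/L·h

Trapezoidal AUC_0→6:
  [0→2]: (0.0+826.6)/2 × 2 = 826.6
  [2→2.5]: (826.6+858.2)/2 × 0.5 = 421.2
  [2.5→3]: (858.2+860.6)/2 × 0.5 = 429.7
  [3→6]: (860.6+657.2)/2 × 3 = 2276.7
  Sum = 3954.2 µg/L·h
Extrapolated tail: C_last / k_e = 657.2 / 0.145 = 4532.414
AUC_0→∞ = 3954.2 + 4532.414 = 8486.614 µg/L·h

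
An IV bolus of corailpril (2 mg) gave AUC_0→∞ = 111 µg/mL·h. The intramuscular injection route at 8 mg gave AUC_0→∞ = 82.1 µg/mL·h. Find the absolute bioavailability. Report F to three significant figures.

F = (AUC_ev / D_ev) / (AUC_iv / D_iv)
  = (82.1/8) / (111/2)
  = 10.2625 / 55.5 = 0.1849

F = 0.185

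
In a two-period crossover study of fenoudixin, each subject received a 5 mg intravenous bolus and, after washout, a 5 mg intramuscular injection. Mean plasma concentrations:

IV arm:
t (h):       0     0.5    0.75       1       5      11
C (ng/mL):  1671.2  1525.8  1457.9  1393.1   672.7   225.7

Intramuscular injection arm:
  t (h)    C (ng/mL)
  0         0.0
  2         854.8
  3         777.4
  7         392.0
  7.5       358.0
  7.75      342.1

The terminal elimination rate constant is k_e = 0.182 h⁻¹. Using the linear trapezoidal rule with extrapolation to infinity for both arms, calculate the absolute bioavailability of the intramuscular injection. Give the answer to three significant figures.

F = 0.642

Trapezoidal AUC_0→11 (IV):
  [0→0.5]: (1671.2+1525.8)/2 × 0.5 = 799.25
  [0.5→0.75]: (1525.8+1457.9)/2 × 0.25 = 372.9625
  [0.75→1]: (1457.9+1393.1)/2 × 0.25 = 356.375
  [1→5]: (1393.1+672.7)/2 × 4 = 4131.6
  [5→11]: (672.7+225.7)/2 × 6 = 2695.2
  Sum = 8355.3875 ng/mL·h
IV tail: 225.7/0.182 = 1240.110; AUC_iv,0→∞ = 8355.3875 + 1240.110 = 9595.4975 ng/mL·h
Trapezoidal AUC_0→7.75 (intramuscular injection):
  [0→2]: (0.0+854.8)/2 × 2 = 854.8
  [2→3]: (854.8+777.4)/2 × 1 = 816.1
  [3→7]: (777.4+392.0)/2 × 4 = 2338.8
  [7→7.5]: (392.0+358.0)/2 × 0.5 = 187.5
  [7.5→7.75]: (358.0+342.1)/2 × 0.25 = 87.5125
  Sum = 4284.7125 ng/mL·h
intramuscular injection tail: 342.1/0.182 = 1879.670; AUC_ev,0→∞ = 4284.7125 + 1879.670 = 6164.3825 ng/mL·h
F = (AUC_ev/D_ev)/(AUC_iv/D_iv) = (6164.3825/5)/(9595.4975/5) = 1232.8765/1919.0995 = 0.6424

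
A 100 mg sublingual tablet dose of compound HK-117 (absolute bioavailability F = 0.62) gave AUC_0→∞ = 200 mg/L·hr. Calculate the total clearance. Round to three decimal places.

CL = F × Dose / AUC_0→∞
   = 0.62 × 100 / 200 = 0.31 L/hr

CL = 0.310 L/hr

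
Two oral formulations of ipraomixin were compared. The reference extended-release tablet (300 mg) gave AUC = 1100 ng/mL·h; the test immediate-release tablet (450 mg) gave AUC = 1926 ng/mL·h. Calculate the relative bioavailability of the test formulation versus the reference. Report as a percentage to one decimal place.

F_rel = 116.7%

F_rel = (AUC_test/D_test) / (AUC_ref/D_ref)
      = (1926/450) / (1100/300)
      = 4.28 / 3.66667 = 1.1673 = 116.73%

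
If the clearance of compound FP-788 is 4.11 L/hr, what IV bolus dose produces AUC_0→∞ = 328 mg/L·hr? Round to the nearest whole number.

Dose_iv = CL × AUC_0→∞
     = 4.11 × 328 = 1348.08 mg

Dose = 1348 mg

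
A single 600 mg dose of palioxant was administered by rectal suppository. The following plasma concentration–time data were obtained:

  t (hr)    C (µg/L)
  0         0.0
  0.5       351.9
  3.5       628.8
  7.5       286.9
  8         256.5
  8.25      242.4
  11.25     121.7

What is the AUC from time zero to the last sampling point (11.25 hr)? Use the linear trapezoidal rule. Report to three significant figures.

Trapezoidal AUC_0→11.25:
  [0→0.5]: (0.0+351.9)/2 × 0.5 = 87.975
  [0.5→3.5]: (351.9+628.8)/2 × 3 = 1471.05
  [3.5→7.5]: (628.8+286.9)/2 × 4 = 1831.4
  [7.5→8]: (286.9+256.5)/2 × 0.5 = 135.85
  [8→8.25]: (256.5+242.4)/2 × 0.25 = 62.3625
  [8.25→11.25]: (242.4+121.7)/2 × 3 = 546.15
  Sum = 4134.7875 µg/L·hr

AUC = 4130 µg/L·hr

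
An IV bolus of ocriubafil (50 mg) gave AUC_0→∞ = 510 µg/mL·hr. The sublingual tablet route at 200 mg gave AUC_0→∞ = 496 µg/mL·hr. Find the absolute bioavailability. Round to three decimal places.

F = (AUC_ev / D_ev) / (AUC_iv / D_iv)
  = (496/200) / (510/50)
  = 2.48 / 10.2 = 0.2431

F = 0.243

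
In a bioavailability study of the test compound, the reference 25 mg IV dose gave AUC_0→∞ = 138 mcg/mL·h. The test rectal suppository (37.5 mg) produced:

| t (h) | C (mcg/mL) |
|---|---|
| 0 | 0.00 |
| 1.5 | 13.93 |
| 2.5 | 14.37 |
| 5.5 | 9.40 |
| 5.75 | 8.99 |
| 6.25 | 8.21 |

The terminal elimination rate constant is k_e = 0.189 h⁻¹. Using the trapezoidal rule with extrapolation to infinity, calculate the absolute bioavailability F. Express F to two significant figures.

Trapezoidal AUC_0→6.25 (rectal suppository):
  [0→1.5]: (0.00+13.93)/2 × 1.5 = 10.4475
  [1.5→2.5]: (13.93+14.37)/2 × 1 = 14.15
  [2.5→5.5]: (14.37+9.40)/2 × 3 = 35.655
  [5.5→5.75]: (9.40+8.99)/2 × 0.25 = 2.29875
  [5.75→6.25]: (8.99+8.21)/2 × 0.5 = 4.3
  Sum = 66.85125 mcg/mL·h
Tail: C_last/k_e = 8.21/0.189 = 43.439
AUC_0→∞ (rectal suppository) = 66.85125 + 43.439 = 110.29025 mcg/mL·h
F = (AUC_ev/D_ev)/(AUC_iv/D_iv) = (110.29025/37.5)/(138/25) = 2.94107/5.52 = 0.5328

F = 0.53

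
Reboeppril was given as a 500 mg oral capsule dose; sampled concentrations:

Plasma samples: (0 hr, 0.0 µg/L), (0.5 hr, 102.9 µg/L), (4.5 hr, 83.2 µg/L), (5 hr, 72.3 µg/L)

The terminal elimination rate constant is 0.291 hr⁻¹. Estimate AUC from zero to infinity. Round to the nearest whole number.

Trapezoidal AUC_0→5:
  [0→0.5]: (0.0+102.9)/2 × 0.5 = 25.725
  [0.5→4.5]: (102.9+83.2)/2 × 4 = 372.2
  [4.5→5]: (83.2+72.3)/2 × 0.5 = 38.875
  Sum = 436.8 µg/L·hr
Extrapolated tail: C_last / k_e = 72.3 / 0.291 = 248.454
AUC_0→∞ = 436.8 + 248.454 = 685.254 µg/L·hr

AUC = 685 µg/L·hr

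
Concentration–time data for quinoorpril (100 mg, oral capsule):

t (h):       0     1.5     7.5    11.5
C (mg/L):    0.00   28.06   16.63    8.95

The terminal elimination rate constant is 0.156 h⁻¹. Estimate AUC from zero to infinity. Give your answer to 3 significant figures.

Trapezoidal AUC_0→11.5:
  [0→1.5]: (0.00+28.06)/2 × 1.5 = 21.045
  [1.5→7.5]: (28.06+16.63)/2 × 6 = 134.07
  [7.5→11.5]: (16.63+8.95)/2 × 4 = 51.16
  Sum = 206.275 mg/L·h
Extrapolated tail: C_last / k_e = 8.95 / 0.156 = 57.372
AUC_0→∞ = 206.275 + 57.372 = 263.647 mg/L·h

AUC = 264 mg/L·h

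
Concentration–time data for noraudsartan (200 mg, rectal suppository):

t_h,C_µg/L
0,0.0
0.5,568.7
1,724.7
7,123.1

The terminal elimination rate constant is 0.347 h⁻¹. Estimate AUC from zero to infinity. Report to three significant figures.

AUC = 3360 µg/L·h

Trapezoidal AUC_0→7:
  [0→0.5]: (0.0+568.7)/2 × 0.5 = 142.175
  [0.5→1]: (568.7+724.7)/2 × 0.5 = 323.35
  [1→7]: (724.7+123.1)/2 × 6 = 2543.4
  Sum = 3008.925 µg/L·h
Extrapolated tail: C_last / k_e = 123.1 / 0.347 = 354.755
AUC_0→∞ = 3008.925 + 354.755 = 3363.68 µg/L·h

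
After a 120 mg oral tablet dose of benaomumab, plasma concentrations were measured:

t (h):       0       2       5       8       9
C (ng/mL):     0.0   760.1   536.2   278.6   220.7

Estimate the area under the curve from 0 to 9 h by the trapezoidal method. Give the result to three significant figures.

Trapezoidal AUC_0→9:
  [0→2]: (0.0+760.1)/2 × 2 = 760.1
  [2→5]: (760.1+536.2)/2 × 3 = 1944.45
  [5→8]: (536.2+278.6)/2 × 3 = 1222.2
  [8→9]: (278.6+220.7)/2 × 1 = 249.65
  Sum = 4176.4 ng/mL·h

AUC = 4180 ng/mL·h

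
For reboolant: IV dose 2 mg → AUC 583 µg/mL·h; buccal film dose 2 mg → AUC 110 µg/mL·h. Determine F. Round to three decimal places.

F = 0.189

F = (AUC_ev / D_ev) / (AUC_iv / D_iv)
  = (110/2) / (583/2)
  = 55 / 291.5 = 0.1887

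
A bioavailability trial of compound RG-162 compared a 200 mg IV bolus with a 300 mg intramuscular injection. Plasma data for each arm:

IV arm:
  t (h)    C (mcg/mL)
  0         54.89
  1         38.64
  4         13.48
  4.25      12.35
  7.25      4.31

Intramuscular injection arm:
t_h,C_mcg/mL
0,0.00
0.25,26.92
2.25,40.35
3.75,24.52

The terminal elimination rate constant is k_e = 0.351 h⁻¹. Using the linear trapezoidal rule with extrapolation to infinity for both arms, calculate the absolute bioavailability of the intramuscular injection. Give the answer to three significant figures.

Trapezoidal AUC_0→7.25 (IV):
  [0→1]: (54.89+38.64)/2 × 1 = 46.765
  [1→4]: (38.64+13.48)/2 × 3 = 78.18
  [4→4.25]: (13.48+12.35)/2 × 0.25 = 3.22875
  [4.25→7.25]: (12.35+4.31)/2 × 3 = 24.99
  Sum = 153.16375 mcg/mL·h
IV tail: 4.31/0.351 = 12.279; AUC_iv,0→∞ = 153.16375 + 12.279 = 165.44275 mcg/mL·h
Trapezoidal AUC_0→3.75 (intramuscular injection):
  [0→0.25]: (0.00+26.92)/2 × 0.25 = 3.365
  [0.25→2.25]: (26.92+40.35)/2 × 2 = 67.27
  [2.25→3.75]: (40.35+24.52)/2 × 1.5 = 48.6525
  Sum = 119.2875 mcg/mL·h
intramuscular injection tail: 24.52/0.351 = 69.858; AUC_ev,0→∞ = 119.2875 + 69.858 = 189.1455 mcg/mL·h
F = (AUC_ev/D_ev)/(AUC_iv/D_iv) = (189.1455/300)/(165.44275/200) = 0.630485/0.82721375 = 0.7622

F = 0.762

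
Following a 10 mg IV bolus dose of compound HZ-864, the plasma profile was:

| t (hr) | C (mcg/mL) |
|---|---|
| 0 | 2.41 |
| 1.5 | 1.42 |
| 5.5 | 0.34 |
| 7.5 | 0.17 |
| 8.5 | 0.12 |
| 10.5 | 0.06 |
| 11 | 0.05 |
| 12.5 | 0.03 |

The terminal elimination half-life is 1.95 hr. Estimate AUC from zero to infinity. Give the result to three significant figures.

AUC = 7.40 mcg/mL·hr

Trapezoidal AUC_0→12.5:
  [0→1.5]: (2.41+1.42)/2 × 1.5 = 2.8725
  [1.5→5.5]: (1.42+0.34)/2 × 4 = 3.52
  [5.5→7.5]: (0.34+0.17)/2 × 2 = 0.51
  [7.5→8.5]: (0.17+0.12)/2 × 1 = 0.145
  [8.5→10.5]: (0.12+0.06)/2 × 2 = 0.18
  [10.5→11]: (0.06+0.05)/2 × 0.5 = 0.0275
  [11→12.5]: (0.05+0.03)/2 × 1.5 = 0.06
  Sum = 7.315 mcg/mL·hr
k_e = ln2 / t½ = 0.693147 / 1.95 = 0.3555 hr^-1
Extrapolated tail: C_last / k_e = 0.03 / 0.3555 = 0.084
AUC_0→∞ = 7.315 + 0.084 = 7.399 mcg/mL·hr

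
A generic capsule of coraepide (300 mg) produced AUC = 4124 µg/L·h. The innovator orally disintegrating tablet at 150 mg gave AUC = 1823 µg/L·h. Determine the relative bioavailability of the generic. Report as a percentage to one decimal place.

F_rel = (AUC_test/D_test) / (AUC_ref/D_ref)
      = (4124/300) / (1823/150)
      = 13.7467 / 12.1533 = 1.1311 = 113.11%

F_rel = 113.1%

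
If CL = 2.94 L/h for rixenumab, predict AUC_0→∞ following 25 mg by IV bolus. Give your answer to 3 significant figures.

AUC_0→∞ = Dose_iv / CL
        = 25 / 2.94 = 8.5034 mg/L·h

AUC = 8.50 mg/L·h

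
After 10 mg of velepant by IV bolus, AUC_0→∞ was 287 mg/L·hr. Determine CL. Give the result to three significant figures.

CL = Dose_iv / AUC_0→∞
   = 10 / 287 = 0.0348432 L/hr

CL = 0.0348 L/hr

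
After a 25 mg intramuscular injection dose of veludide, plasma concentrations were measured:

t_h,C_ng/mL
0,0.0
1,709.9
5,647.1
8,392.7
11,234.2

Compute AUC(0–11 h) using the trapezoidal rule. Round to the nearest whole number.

Trapezoidal AUC_0→11:
  [0→1]: (0.0+709.9)/2 × 1 = 354.95
  [1→5]: (709.9+647.1)/2 × 4 = 2714.0
  [5→8]: (647.1+392.7)/2 × 3 = 1559.7
  [8→11]: (392.7+234.2)/2 × 3 = 940.35
  Sum = 5569.0 ng/mL·h

AUC = 5569 ng/mL·h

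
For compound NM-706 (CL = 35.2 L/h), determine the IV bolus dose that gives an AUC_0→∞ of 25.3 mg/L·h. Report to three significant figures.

Dose_iv = CL × AUC_0→∞
     = 35.2 × 25.3 = 890.56 mg

Dose = 891 mg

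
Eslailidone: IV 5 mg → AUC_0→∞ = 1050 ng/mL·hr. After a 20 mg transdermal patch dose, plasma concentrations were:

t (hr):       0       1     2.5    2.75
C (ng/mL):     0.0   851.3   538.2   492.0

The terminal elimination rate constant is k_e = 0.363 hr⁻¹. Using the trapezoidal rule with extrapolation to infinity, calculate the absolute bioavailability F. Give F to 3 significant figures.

F = 0.703

Trapezoidal AUC_0→2.75 (transdermal patch):
  [0→1]: (0.0+851.3)/2 × 1 = 425.65
  [1→2.5]: (851.3+538.2)/2 × 1.5 = 1042.125
  [2.5→2.75]: (538.2+492.0)/2 × 0.25 = 128.775
  Sum = 1596.55 ng/mL·hr
Tail: C_last/k_e = 492.0/0.363 = 1355.372
AUC_0→∞ (transdermal patch) = 1596.55 + 1355.372 = 2951.922 ng/mL·hr
F = (AUC_ev/D_ev)/(AUC_iv/D_iv) = (2951.922/20)/(1050/5) = 147.5961/210 = 0.7028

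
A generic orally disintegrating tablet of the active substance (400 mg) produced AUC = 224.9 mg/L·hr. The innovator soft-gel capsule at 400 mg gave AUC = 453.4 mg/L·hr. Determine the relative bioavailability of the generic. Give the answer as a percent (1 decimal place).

F_rel = 49.6%

F_rel = (AUC_test/D_test) / (AUC_ref/D_ref)
      = (224.9/400) / (453.4/400)
      = 0.56225 / 1.1335 = 0.4960 = 49.60%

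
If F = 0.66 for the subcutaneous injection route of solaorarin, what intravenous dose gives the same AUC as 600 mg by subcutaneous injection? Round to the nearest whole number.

D_iv = 396 mg

Systemic exposure from an extravascular dose = F × D_ev, so the equivalent IV dose is F × D_ev.
D_iv = F × D_ev = 0.66 × 600 = 396 mg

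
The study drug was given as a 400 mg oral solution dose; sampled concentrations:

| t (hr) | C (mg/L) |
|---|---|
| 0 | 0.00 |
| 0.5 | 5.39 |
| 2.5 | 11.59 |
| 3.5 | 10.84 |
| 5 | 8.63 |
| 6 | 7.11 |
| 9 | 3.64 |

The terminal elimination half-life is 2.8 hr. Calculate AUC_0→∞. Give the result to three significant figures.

AUC = 82.8 mg/L·hr

Trapezoidal AUC_0→9:
  [0→0.5]: (0.00+5.39)/2 × 0.5 = 1.3475
  [0.5→2.5]: (5.39+11.59)/2 × 2 = 16.98
  [2.5→3.5]: (11.59+10.84)/2 × 1 = 11.215
  [3.5→5]: (10.84+8.63)/2 × 1.5 = 14.6025
  [5→6]: (8.63+7.11)/2 × 1 = 7.87
  [6→9]: (7.11+3.64)/2 × 3 = 16.125
  Sum = 68.14 mg/L·hr
k_e = ln2 / t½ = 0.693147 / 2.8 = 0.2476 hr^-1
Extrapolated tail: C_last / k_e = 3.64 / 0.2476 = 14.701
AUC_0→∞ = 68.14 + 14.701 = 82.841 mg/L·hr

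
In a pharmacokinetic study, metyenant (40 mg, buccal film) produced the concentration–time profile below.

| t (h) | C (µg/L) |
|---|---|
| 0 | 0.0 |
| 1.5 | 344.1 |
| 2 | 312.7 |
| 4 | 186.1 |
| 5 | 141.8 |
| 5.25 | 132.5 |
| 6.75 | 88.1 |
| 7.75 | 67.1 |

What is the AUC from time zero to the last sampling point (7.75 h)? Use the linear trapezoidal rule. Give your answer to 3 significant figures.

Trapezoidal AUC_0→7.75:
  [0→1.5]: (0.0+344.1)/2 × 1.5 = 258.075
  [1.5→2]: (344.1+312.7)/2 × 0.5 = 164.2
  [2→4]: (312.7+186.1)/2 × 2 = 498.8
  [4→5]: (186.1+141.8)/2 × 1 = 163.95
  [5→5.25]: (141.8+132.5)/2 × 0.25 = 34.2875
  [5.25→6.75]: (132.5+88.1)/2 × 1.5 = 165.45
  [6.75→7.75]: (88.1+67.1)/2 × 1 = 77.6
  Sum = 1362.3625 µg/L·h

AUC = 1360 µg/L·h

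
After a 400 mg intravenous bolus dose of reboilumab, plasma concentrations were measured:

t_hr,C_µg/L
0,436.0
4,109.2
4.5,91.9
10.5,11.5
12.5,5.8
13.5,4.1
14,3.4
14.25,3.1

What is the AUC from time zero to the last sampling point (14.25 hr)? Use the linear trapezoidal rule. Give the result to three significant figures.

Trapezoidal AUC_0→14.25:
  [0→4]: (436.0+109.2)/2 × 4 = 1090.4
  [4→4.5]: (109.2+91.9)/2 × 0.5 = 50.275
  [4.5→10.5]: (91.9+11.5)/2 × 6 = 310.2
  [10.5→12.5]: (11.5+5.8)/2 × 2 = 17.3
  [12.5→13.5]: (5.8+4.1)/2 × 1 = 4.95
  [13.5→14]: (4.1+3.4)/2 × 0.5 = 1.875
  [14→14.25]: (3.4+3.1)/2 × 0.25 = 0.8125
  Sum = 1475.8125 µg/L·hr

AUC = 1480 µg/L·hr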